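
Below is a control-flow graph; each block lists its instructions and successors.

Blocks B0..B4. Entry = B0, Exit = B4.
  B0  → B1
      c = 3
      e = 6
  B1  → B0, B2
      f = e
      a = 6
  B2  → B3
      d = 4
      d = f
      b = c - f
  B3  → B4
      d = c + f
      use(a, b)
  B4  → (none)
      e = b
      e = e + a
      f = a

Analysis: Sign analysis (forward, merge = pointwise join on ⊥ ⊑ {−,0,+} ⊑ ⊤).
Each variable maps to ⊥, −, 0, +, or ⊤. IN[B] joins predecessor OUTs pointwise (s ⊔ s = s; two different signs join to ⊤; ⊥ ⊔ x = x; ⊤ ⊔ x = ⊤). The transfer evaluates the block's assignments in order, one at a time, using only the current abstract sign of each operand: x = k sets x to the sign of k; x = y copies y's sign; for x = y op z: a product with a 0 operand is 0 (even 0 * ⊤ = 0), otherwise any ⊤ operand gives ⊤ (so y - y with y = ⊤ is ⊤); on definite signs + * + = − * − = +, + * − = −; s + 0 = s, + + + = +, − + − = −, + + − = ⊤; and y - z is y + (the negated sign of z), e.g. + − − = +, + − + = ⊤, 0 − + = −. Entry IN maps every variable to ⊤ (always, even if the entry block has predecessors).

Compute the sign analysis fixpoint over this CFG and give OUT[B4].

Answer: {a: +, b: ⊤, c: +, d: +, e: ⊤, f: +}

Derivation:
Converged values:
  B0:  IN=(all ⊤)  OUT={c:+, e:+; rest ⊤}
  B1:  IN={c:+, e:+; rest ⊤}  OUT={a:+, c:+, e:+, f:+; rest ⊤}
  B2:  IN={a:+, c:+, e:+, f:+; rest ⊤}  OUT={a:+, c:+, d:+, e:+, f:+; rest ⊤}
  B3:  IN={a:+, c:+, d:+, e:+, f:+; rest ⊤}  OUT={a:+, c:+, d:+, e:+, f:+; rest ⊤}
  B4:  IN={a:+, c:+, d:+, e:+, f:+; rest ⊤}  OUT={a:+, c:+, d:+, f:+; rest ⊤}

Merge at B4: IN[B4] = OUT[B3] = {a: +, b: ⊤, c: +, d: +, e: +, f: +}
Applying B4's transfer function to that IN value gives OUT[B4] (row B4 above).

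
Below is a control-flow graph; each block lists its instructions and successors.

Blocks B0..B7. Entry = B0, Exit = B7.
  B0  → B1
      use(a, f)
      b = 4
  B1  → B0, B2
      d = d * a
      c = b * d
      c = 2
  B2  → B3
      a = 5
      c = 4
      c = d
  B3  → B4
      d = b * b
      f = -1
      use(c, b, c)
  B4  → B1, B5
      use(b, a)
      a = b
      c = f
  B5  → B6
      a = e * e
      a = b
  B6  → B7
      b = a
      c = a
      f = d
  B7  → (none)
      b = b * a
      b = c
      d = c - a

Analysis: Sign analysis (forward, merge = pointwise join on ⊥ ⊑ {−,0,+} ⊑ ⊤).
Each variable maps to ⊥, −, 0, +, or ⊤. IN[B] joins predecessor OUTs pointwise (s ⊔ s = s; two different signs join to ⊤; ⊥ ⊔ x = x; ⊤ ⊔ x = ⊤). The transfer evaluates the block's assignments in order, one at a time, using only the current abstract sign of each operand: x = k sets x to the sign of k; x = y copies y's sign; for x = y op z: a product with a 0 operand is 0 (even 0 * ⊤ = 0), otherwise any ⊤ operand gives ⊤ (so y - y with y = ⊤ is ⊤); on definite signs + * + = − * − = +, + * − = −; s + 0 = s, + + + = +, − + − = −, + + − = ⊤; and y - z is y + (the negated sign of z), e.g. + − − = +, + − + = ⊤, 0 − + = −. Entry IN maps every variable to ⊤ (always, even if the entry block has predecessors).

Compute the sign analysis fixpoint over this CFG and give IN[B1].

Fixpoint table:
  B0:  IN=(all ⊤)  OUT={b:+; rest ⊤}
  B1:  IN={b:+; rest ⊤}  OUT={b:+, c:+; rest ⊤}
  B2:  IN={b:+, c:+; rest ⊤}  OUT={a:+, b:+; rest ⊤}
  B3:  IN={a:+, b:+; rest ⊤}  OUT={a:+, b:+, d:+, f:-; rest ⊤}
  B4:  IN={a:+, b:+, d:+, f:-; rest ⊤}  OUT={a:+, b:+, c:-, d:+, f:-; rest ⊤}
  B5:  IN={a:+, b:+, c:-, d:+, f:-; rest ⊤}  OUT={a:+, b:+, c:-, d:+, f:-; rest ⊤}
  B6:  IN={a:+, b:+, c:-, d:+, f:-; rest ⊤}  OUT={a:+, b:+, c:+, d:+, f:+; rest ⊤}
  B7:  IN={a:+, b:+, c:+, d:+, f:+; rest ⊤}  OUT={a:+, b:+, c:+, f:+; rest ⊤}

Merge at B1: IN[B1] = OUT[B0] ⊔ OUT[B4] = {a: ⊤, b: +, c: ⊤, d: ⊤, e: ⊤, f: ⊤}

Answer: {a: ⊤, b: +, c: ⊤, d: ⊤, e: ⊤, f: ⊤}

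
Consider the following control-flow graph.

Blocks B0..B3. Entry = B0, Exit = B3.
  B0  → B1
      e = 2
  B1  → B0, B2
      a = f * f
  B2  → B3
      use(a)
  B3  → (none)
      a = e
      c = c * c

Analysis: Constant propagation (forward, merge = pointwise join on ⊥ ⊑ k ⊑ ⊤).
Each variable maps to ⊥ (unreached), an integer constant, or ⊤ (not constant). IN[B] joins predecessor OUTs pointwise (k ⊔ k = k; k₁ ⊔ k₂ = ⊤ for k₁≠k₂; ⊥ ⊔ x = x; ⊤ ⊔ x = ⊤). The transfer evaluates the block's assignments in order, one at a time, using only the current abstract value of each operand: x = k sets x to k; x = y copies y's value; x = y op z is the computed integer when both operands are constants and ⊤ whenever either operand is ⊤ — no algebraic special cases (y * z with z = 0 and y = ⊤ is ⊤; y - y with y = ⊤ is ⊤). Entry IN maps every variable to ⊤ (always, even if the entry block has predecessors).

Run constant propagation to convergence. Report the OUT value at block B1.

Answer: {a: ⊤, b: ⊤, c: ⊤, d: ⊤, e: 2, f: ⊤}

Derivation:
Converged values:
  B0: | IN=(all ⊤) | OUT={e:2; rest ⊤}
  B1: | IN={e:2; rest ⊤} | OUT={e:2; rest ⊤}
  B2: | IN={e:2; rest ⊤} | OUT={e:2; rest ⊤}
  B3: | IN={e:2; rest ⊤} | OUT={a:2, e:2; rest ⊤}

Merge at B1: IN[B1] = OUT[B0] = {a: ⊤, b: ⊤, c: ⊤, d: ⊤, e: 2, f: ⊤}
Applying B1's transfer function to that IN value gives OUT[B1] (row B1 above).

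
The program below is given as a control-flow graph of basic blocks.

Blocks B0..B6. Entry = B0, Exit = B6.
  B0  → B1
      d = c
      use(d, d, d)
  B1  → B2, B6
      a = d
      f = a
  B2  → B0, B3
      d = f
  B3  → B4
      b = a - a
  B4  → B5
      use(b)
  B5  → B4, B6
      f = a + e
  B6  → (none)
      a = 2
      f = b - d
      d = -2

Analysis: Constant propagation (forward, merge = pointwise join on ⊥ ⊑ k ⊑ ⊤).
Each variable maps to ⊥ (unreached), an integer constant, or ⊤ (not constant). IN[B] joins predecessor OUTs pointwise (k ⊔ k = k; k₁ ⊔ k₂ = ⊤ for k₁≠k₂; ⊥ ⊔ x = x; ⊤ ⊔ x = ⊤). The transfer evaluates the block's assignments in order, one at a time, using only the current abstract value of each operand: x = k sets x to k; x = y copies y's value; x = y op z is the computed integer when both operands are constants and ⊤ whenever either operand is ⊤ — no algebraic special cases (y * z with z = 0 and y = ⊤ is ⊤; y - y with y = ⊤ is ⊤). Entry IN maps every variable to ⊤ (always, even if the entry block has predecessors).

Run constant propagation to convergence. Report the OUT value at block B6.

Fixpoint table:
  B0: | IN=(all ⊤) | OUT=(all ⊤)
  B1: | IN=(all ⊤) | OUT=(all ⊤)
  B2: | IN=(all ⊤) | OUT=(all ⊤)
  B3: | IN=(all ⊤) | OUT=(all ⊤)
  B4: | IN=(all ⊤) | OUT=(all ⊤)
  B5: | IN=(all ⊤) | OUT=(all ⊤)
  B6: | IN=(all ⊤) | OUT={a:2, d:-2; rest ⊤}

Merge at B6: IN[B6] = OUT[B1] ⊔ OUT[B5] = {a: ⊤, b: ⊤, c: ⊤, d: ⊤, e: ⊤, f: ⊤}
Applying B6's transfer function to that IN value gives OUT[B6] (row B6 above).

Answer: {a: 2, b: ⊤, c: ⊤, d: -2, e: ⊤, f: ⊤}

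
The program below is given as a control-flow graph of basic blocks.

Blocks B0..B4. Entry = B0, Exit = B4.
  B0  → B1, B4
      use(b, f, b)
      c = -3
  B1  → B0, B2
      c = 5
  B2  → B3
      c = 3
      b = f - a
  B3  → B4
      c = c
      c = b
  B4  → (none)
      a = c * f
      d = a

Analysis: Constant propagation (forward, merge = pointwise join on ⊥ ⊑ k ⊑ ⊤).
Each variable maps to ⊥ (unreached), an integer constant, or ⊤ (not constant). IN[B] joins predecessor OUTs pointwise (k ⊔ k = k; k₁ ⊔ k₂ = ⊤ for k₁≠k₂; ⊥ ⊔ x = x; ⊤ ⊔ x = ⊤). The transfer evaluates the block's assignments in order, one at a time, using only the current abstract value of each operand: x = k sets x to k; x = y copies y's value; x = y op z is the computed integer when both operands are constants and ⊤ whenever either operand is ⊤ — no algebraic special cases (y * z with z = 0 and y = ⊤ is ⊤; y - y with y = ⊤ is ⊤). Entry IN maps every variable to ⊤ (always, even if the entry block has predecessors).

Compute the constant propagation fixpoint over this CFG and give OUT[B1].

Answer: {a: ⊤, b: ⊤, c: 5, d: ⊤, e: ⊤, f: ⊤}

Derivation:
Fixpoint table:
  B0: | IN=(all ⊤) | OUT={c:-3; rest ⊤}
  B1: | IN={c:-3; rest ⊤} | OUT={c:5; rest ⊤}
  B2: | IN={c:5; rest ⊤} | OUT={c:3; rest ⊤}
  B3: | IN={c:3; rest ⊤} | OUT=(all ⊤)
  B4: | IN=(all ⊤) | OUT=(all ⊤)

Merge at B1: IN[B1] = OUT[B0] = {a: ⊤, b: ⊤, c: -3, d: ⊤, e: ⊤, f: ⊤}
Applying B1's transfer function to that IN value gives OUT[B1] (row B1 above).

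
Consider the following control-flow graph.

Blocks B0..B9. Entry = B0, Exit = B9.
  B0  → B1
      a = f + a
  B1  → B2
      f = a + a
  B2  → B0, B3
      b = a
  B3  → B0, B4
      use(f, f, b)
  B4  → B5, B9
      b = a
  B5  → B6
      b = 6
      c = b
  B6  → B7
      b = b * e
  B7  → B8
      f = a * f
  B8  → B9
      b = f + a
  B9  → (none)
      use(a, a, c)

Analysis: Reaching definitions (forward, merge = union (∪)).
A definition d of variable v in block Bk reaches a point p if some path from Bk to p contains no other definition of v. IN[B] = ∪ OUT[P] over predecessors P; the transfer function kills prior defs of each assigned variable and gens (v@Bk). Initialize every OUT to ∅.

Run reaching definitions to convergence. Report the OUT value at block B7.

Answer: {a@B0, b@B6, c@B5, f@B7}

Working:
Converged values:
  B0:   IN={a@B0, b@B2, f@B1}   OUT={a@B0, b@B2, f@B1}
  B1:   IN={a@B0, b@B2, f@B1}   OUT={a@B0, b@B2, f@B1}
  B2:   IN={a@B0, b@B2, f@B1}   OUT={a@B0, b@B2, f@B1}
  B3:   IN={a@B0, b@B2, f@B1}   OUT={a@B0, b@B2, f@B1}
  B4:   IN={a@B0, b@B2, f@B1}   OUT={a@B0, b@B4, f@B1}
  B5:   IN={a@B0, b@B4, f@B1}   OUT={a@B0, b@B5, c@B5, f@B1}
  B6:   IN={a@B0, b@B5, c@B5, f@B1}   OUT={a@B0, b@B6, c@B5, f@B1}
  B7:   IN={a@B0, b@B6, c@B5, f@B1}   OUT={a@B0, b@B6, c@B5, f@B7}
  B8:   IN={a@B0, b@B6, c@B5, f@B7}   OUT={a@B0, b@B8, c@B5, f@B7}
  B9:   IN={a@B0, b@B4, b@B8, c@B5, f@B1, f@B7}   OUT={a@B0, b@B4, b@B8, c@B5, f@B1, f@B7}

Merge at B7: IN[B7] = OUT[B6] = {a@B0, b@B6, c@B5, f@B1}
Applying B7's transfer function to that IN value gives OUT[B7] (row B7 above).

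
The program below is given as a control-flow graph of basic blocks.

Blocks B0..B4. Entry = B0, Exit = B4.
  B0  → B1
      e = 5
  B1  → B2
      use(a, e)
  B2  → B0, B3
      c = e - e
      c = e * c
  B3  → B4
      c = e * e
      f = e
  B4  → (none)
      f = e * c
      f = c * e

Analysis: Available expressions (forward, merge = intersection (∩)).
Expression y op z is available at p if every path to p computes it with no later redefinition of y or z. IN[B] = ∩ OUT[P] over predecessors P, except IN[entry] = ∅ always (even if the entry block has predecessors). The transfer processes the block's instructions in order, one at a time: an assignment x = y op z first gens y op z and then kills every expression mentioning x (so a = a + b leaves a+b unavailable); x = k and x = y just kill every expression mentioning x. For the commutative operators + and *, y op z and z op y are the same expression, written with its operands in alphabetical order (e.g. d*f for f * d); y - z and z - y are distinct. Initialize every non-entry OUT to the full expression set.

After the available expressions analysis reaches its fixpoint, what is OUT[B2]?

Fixpoint table:
  B0:   IN={}   OUT={}
  B1:   IN={}   OUT={}
  B2:   IN={}   OUT={e-e}
  B3:   IN={e-e}   OUT={e*e, e-e}
  B4:   IN={e*e, e-e}   OUT={c*e, e*e, e-e}

Merge at B2: IN[B2] = OUT[B1] = {}
Applying B2's transfer function to that IN value gives OUT[B2] (row B2 above).

Answer: {e-e}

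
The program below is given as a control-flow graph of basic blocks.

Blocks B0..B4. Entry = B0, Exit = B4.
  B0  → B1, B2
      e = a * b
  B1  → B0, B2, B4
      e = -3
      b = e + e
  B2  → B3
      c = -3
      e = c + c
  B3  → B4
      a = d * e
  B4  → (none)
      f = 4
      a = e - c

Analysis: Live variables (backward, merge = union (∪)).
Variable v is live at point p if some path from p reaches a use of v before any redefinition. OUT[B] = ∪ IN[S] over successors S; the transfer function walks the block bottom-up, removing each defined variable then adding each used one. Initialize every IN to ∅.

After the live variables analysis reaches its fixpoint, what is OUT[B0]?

Answer: {a, c, d}

Working:
Fixpoint table:
  B0: | IN={a, b, c, d} | OUT={a, c, d}
  B1: | IN={a, c, d} | OUT={a, b, c, d, e}
  B2: | IN={d} | OUT={c, d, e}
  B3: | IN={c, d, e} | OUT={c, e}
  B4: | IN={c, e} | OUT={}

Merge at B0: OUT[B0] = IN[B1] ⊔ IN[B2] = {a, c, d}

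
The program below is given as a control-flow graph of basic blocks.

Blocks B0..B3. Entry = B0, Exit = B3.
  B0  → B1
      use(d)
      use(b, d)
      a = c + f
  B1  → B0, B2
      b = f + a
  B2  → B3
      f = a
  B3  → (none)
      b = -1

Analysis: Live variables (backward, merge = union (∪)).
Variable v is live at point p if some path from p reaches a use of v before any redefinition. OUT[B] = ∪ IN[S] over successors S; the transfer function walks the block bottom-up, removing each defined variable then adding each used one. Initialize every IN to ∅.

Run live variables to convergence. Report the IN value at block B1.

Answer: {a, c, d, f}

Working:
Converged values:
  B0:   IN={b, c, d, f}   OUT={a, c, d, f}
  B1:   IN={a, c, d, f}   OUT={a, b, c, d, f}
  B2:   IN={a}   OUT={}
  B3:   IN={}   OUT={}

Merge at B1: OUT[B1] = IN[B0] ⊔ IN[B2] = {a, b, c, d, f}
Applying B1's transfer function to that OUT value gives IN[B1] (row B1 above).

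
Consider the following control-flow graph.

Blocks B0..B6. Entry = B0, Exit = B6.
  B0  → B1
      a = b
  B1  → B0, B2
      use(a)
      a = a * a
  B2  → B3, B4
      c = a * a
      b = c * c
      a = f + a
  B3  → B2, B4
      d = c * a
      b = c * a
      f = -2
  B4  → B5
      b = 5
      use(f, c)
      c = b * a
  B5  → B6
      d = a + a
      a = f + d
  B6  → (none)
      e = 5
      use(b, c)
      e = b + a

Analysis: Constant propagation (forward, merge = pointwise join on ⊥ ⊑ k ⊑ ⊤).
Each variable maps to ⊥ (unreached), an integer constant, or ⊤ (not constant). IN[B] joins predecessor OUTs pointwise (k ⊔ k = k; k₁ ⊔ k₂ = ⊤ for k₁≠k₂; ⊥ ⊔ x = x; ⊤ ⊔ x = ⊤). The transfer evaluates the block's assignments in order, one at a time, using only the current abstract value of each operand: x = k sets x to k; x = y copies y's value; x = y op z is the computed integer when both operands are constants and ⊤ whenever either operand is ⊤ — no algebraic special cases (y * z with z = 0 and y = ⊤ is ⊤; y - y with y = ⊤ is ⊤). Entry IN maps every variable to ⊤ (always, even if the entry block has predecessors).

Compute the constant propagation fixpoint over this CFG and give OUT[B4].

Fixpoint table:
  B0:  IN=(all ⊤)  OUT=(all ⊤)
  B1:  IN=(all ⊤)  OUT=(all ⊤)
  B2:  IN=(all ⊤)  OUT=(all ⊤)
  B3:  IN=(all ⊤)  OUT={f:-2; rest ⊤}
  B4:  IN=(all ⊤)  OUT={b:5; rest ⊤}
  B5:  IN={b:5; rest ⊤}  OUT={b:5; rest ⊤}
  B6:  IN={b:5; rest ⊤}  OUT={b:5; rest ⊤}

Merge at B4: IN[B4] = OUT[B2] ⊔ OUT[B3] = {a: ⊤, b: ⊤, c: ⊤, d: ⊤, e: ⊤, f: ⊤}
Applying B4's transfer function to that IN value gives OUT[B4] (row B4 above).

Answer: {a: ⊤, b: 5, c: ⊤, d: ⊤, e: ⊤, f: ⊤}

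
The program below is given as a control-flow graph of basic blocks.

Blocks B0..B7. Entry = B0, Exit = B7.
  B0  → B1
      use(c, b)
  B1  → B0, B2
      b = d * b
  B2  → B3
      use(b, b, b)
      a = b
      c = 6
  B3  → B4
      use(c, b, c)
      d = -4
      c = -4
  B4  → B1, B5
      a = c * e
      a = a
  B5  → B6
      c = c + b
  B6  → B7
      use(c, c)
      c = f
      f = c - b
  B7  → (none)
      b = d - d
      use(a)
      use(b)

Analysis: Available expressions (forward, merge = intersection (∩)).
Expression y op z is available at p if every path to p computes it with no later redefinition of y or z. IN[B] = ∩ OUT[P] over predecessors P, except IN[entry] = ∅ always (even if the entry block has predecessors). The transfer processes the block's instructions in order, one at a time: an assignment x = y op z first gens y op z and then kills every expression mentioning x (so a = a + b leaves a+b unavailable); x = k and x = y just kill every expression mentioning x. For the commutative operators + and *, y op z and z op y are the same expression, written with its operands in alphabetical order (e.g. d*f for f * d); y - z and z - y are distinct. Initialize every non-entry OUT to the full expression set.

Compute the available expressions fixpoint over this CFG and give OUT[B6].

Answer: {c-b}

Working:
Per-block solution:
  B0: | IN={} | OUT={}
  B1: | IN={} | OUT={}
  B2: | IN={} | OUT={}
  B3: | IN={} | OUT={}
  B4: | IN={} | OUT={c*e}
  B5: | IN={c*e} | OUT={}
  B6: | IN={} | OUT={c-b}
  B7: | IN={c-b} | OUT={d-d}

Merge at B6: IN[B6] = OUT[B5] = {}
Applying B6's transfer function to that IN value gives OUT[B6] (row B6 above).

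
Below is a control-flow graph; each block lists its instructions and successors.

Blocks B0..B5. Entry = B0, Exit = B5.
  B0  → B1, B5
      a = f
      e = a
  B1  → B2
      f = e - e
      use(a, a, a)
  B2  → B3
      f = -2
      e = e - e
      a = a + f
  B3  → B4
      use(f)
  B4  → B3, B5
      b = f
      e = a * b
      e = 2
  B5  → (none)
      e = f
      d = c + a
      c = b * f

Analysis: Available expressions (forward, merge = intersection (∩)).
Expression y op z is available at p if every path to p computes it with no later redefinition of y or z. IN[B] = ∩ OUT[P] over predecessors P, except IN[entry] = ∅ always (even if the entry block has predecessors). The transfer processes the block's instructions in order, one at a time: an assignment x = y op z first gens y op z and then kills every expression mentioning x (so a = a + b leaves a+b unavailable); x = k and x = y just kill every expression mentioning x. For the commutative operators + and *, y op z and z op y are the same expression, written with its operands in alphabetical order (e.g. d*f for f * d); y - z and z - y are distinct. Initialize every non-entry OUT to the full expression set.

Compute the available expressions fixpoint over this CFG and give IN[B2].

Converged values:
  B0: | IN={} | OUT={}
  B1: | IN={} | OUT={e-e}
  B2: | IN={e-e} | OUT={}
  B3: | IN={} | OUT={}
  B4: | IN={} | OUT={a*b}
  B5: | IN={} | OUT={b*f}

Merge at B2: IN[B2] = OUT[B1] = {e-e}

Answer: {e-e}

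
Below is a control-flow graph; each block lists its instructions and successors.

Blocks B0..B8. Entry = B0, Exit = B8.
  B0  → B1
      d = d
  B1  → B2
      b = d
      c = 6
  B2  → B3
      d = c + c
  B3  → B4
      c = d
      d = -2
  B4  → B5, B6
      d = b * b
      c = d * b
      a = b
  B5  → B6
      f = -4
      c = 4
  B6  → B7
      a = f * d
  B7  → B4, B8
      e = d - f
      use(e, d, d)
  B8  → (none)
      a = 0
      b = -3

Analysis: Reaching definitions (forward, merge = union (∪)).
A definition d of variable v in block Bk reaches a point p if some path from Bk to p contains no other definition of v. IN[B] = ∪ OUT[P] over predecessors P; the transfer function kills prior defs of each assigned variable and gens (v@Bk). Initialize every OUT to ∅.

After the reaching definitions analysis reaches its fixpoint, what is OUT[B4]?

Answer: {a@B4, b@B1, c@B4, d@B4, e@B7, f@B5}

Trace:
Fixpoint table:
  B0: | IN={} | OUT={d@B0}
  B1: | IN={d@B0} | OUT={b@B1, c@B1, d@B0}
  B2: | IN={b@B1, c@B1, d@B0} | OUT={b@B1, c@B1, d@B2}
  B3: | IN={b@B1, c@B1, d@B2} | OUT={b@B1, c@B3, d@B3}
  B4: | IN={a@B6, b@B1, c@B3, c@B4, c@B5, d@B3, d@B4, e@B7, f@B5} | OUT={a@B4, b@B1, c@B4, d@B4, e@B7, f@B5}
  B5: | IN={a@B4, b@B1, c@B4, d@B4, e@B7, f@B5} | OUT={a@B4, b@B1, c@B5, d@B4, e@B7, f@B5}
  B6: | IN={a@B4, b@B1, c@B4, c@B5, d@B4, e@B7, f@B5} | OUT={a@B6, b@B1, c@B4, c@B5, d@B4, e@B7, f@B5}
  B7: | IN={a@B6, b@B1, c@B4, c@B5, d@B4, e@B7, f@B5} | OUT={a@B6, b@B1, c@B4, c@B5, d@B4, e@B7, f@B5}
  B8: | IN={a@B6, b@B1, c@B4, c@B5, d@B4, e@B7, f@B5} | OUT={a@B8, b@B8, c@B4, c@B5, d@B4, e@B7, f@B5}

Merge at B4: IN[B4] = OUT[B3] ⊔ OUT[B7] = {a@B6, b@B1, c@B3, c@B4, c@B5, d@B3, d@B4, e@B7, f@B5}
Applying B4's transfer function to that IN value gives OUT[B4] (row B4 above).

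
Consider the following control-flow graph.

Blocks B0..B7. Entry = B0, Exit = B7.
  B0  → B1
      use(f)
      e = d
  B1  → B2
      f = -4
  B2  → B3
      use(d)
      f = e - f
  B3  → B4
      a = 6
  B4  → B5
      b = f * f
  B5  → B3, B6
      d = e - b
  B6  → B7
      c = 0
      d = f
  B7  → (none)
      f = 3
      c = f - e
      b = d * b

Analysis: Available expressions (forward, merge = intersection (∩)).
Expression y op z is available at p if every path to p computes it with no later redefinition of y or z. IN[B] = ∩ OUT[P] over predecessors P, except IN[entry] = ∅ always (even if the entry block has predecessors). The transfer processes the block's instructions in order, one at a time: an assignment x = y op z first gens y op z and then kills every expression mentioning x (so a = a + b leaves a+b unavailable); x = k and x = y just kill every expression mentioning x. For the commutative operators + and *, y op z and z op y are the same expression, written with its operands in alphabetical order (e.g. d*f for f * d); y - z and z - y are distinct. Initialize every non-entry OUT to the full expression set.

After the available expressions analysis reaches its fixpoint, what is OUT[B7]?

Converged values:
  B0:   IN={}   OUT={}
  B1:   IN={}   OUT={}
  B2:   IN={}   OUT={}
  B3:   IN={}   OUT={}
  B4:   IN={}   OUT={f*f}
  B5:   IN={f*f}   OUT={e-b, f*f}
  B6:   IN={e-b, f*f}   OUT={e-b, f*f}
  B7:   IN={e-b, f*f}   OUT={f-e}

Merge at B7: IN[B7] = OUT[B6] = {e-b, f*f}
Applying B7's transfer function to that IN value gives OUT[B7] (row B7 above).

Answer: {f-e}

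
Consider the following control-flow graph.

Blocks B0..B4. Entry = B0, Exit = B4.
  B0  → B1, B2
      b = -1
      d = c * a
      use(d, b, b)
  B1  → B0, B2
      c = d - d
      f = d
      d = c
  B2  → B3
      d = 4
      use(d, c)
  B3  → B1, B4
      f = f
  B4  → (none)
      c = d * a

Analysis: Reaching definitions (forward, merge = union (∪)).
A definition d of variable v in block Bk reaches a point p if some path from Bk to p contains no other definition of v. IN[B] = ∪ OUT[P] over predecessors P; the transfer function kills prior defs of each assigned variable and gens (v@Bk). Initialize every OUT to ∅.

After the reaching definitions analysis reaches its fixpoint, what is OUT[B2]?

Answer: {b@B0, c@B1, d@B2, f@B1}

Trace:
Converged values:
  B0:   IN={b@B0, c@B1, d@B1, f@B1}   OUT={b@B0, c@B1, d@B0, f@B1}
  B1:   IN={b@B0, c@B1, d@B0, d@B2, f@B1, f@B3}   OUT={b@B0, c@B1, d@B1, f@B1}
  B2:   IN={b@B0, c@B1, d@B0, d@B1, f@B1}   OUT={b@B0, c@B1, d@B2, f@B1}
  B3:   IN={b@B0, c@B1, d@B2, f@B1}   OUT={b@B0, c@B1, d@B2, f@B3}
  B4:   IN={b@B0, c@B1, d@B2, f@B3}   OUT={b@B0, c@B4, d@B2, f@B3}

Merge at B2: IN[B2] = OUT[B0] ⊔ OUT[B1] = {b@B0, c@B1, d@B0, d@B1, f@B1}
Applying B2's transfer function to that IN value gives OUT[B2] (row B2 above).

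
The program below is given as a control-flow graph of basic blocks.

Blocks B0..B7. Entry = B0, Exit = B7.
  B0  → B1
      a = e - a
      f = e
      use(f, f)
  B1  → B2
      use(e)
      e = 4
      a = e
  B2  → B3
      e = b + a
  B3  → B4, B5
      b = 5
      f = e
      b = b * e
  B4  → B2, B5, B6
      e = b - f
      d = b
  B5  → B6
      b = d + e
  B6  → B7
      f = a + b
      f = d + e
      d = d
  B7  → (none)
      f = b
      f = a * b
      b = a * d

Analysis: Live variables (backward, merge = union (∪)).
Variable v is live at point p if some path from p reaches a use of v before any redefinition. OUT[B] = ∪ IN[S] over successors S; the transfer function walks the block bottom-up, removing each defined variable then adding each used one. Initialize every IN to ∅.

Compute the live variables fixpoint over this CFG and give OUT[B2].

Answer: {a, d, e}

Derivation:
Per-block solution:
  B0: | IN={a, b, d, e} | OUT={b, d, e}
  B1: | IN={b, d, e} | OUT={a, b, d}
  B2: | IN={a, b, d} | OUT={a, d, e}
  B3: | IN={a, d, e} | OUT={a, b, d, e, f}
  B4: | IN={a, b, f} | OUT={a, b, d, e}
  B5: | IN={a, d, e} | OUT={a, b, d, e}
  B6: | IN={a, b, d, e} | OUT={a, b, d}
  B7: | IN={a, b, d} | OUT={}

Merge at B2: OUT[B2] = IN[B3] = {a, d, e}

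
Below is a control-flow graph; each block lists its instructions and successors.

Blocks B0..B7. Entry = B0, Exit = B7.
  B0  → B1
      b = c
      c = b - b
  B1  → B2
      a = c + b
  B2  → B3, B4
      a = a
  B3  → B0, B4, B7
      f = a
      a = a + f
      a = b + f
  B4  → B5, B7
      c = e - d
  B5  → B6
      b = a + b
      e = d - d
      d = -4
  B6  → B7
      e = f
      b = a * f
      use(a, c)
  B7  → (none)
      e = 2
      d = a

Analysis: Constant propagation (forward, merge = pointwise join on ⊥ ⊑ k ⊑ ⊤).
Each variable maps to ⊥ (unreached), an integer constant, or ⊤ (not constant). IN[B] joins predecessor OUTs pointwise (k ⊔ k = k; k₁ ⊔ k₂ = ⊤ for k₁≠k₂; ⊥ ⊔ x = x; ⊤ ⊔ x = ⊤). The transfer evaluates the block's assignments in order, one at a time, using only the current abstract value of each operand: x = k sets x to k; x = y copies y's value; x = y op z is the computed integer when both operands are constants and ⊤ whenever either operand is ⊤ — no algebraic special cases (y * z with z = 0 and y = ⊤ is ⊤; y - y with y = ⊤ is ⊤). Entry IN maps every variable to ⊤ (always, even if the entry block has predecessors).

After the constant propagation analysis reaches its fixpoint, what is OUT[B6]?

Fixpoint table:
  B0:  IN=(all ⊤)  OUT=(all ⊤)
  B1:  IN=(all ⊤)  OUT=(all ⊤)
  B2:  IN=(all ⊤)  OUT=(all ⊤)
  B3:  IN=(all ⊤)  OUT=(all ⊤)
  B4:  IN=(all ⊤)  OUT=(all ⊤)
  B5:  IN=(all ⊤)  OUT={d:-4; rest ⊤}
  B6:  IN={d:-4; rest ⊤}  OUT={d:-4; rest ⊤}
  B7:  IN=(all ⊤)  OUT={e:2; rest ⊤}

Merge at B6: IN[B6] = OUT[B5] = {a: ⊤, b: ⊤, c: ⊤, d: -4, e: ⊤, f: ⊤}
Applying B6's transfer function to that IN value gives OUT[B6] (row B6 above).

Answer: {a: ⊤, b: ⊤, c: ⊤, d: -4, e: ⊤, f: ⊤}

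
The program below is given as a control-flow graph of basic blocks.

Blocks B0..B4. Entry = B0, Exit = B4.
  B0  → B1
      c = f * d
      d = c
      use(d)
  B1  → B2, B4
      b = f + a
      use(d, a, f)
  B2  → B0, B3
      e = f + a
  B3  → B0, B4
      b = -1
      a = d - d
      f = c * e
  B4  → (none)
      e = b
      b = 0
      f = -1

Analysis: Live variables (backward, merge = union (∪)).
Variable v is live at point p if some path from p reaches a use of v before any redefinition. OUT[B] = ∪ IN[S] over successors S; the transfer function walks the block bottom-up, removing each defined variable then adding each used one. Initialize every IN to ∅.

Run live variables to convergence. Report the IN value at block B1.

Answer: {a, c, d, f}

Derivation:
Per-block solution:
  B0:  IN={a, d, f}  OUT={a, c, d, f}
  B1:  IN={a, c, d, f}  OUT={a, b, c, d, f}
  B2:  IN={a, c, d, f}  OUT={a, c, d, e, f}
  B3:  IN={c, d, e}  OUT={a, b, d, f}
  B4:  IN={b}  OUT={}

Merge at B1: OUT[B1] = IN[B2] ⊔ IN[B4] = {a, b, c, d, f}
Applying B1's transfer function to that OUT value gives IN[B1] (row B1 above).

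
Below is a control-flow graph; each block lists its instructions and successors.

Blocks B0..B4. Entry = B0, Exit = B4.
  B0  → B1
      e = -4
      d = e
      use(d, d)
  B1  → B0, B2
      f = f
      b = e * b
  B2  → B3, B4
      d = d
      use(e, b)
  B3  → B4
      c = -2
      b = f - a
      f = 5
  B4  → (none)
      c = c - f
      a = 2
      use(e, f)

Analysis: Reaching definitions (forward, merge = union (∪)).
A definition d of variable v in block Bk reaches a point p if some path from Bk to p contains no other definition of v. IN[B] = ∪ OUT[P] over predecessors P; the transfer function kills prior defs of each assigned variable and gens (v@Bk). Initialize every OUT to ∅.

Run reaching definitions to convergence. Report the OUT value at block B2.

Answer: {b@B1, d@B2, e@B0, f@B1}

Trace:
Converged values:
  B0:   IN={b@B1, d@B0, e@B0, f@B1}   OUT={b@B1, d@B0, e@B0, f@B1}
  B1:   IN={b@B1, d@B0, e@B0, f@B1}   OUT={b@B1, d@B0, e@B0, f@B1}
  B2:   IN={b@B1, d@B0, e@B0, f@B1}   OUT={b@B1, d@B2, e@B0, f@B1}
  B3:   IN={b@B1, d@B2, e@B0, f@B1}   OUT={b@B3, c@B3, d@B2, e@B0, f@B3}
  B4:   IN={b@B1, b@B3, c@B3, d@B2, e@B0, f@B1, f@B3}   OUT={a@B4, b@B1, b@B3, c@B4, d@B2, e@B0, f@B1, f@B3}

Merge at B2: IN[B2] = OUT[B1] = {b@B1, d@B0, e@B0, f@B1}
Applying B2's transfer function to that IN value gives OUT[B2] (row B2 above).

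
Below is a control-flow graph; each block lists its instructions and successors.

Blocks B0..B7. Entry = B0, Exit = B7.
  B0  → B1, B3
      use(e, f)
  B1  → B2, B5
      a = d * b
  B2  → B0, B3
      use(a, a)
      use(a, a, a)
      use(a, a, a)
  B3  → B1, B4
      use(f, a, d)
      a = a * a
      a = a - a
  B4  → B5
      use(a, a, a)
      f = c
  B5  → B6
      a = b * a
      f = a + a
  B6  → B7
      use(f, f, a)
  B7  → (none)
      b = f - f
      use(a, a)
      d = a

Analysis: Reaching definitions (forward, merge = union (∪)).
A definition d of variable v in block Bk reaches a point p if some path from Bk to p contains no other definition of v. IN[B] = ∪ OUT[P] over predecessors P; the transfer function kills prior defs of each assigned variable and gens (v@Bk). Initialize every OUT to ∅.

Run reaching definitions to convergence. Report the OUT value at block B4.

Per-block solution:
  B0: | IN={a@B1} | OUT={a@B1}
  B1: | IN={a@B1, a@B3} | OUT={a@B1}
  B2: | IN={a@B1} | OUT={a@B1}
  B3: | IN={a@B1} | OUT={a@B3}
  B4: | IN={a@B3} | OUT={a@B3, f@B4}
  B5: | IN={a@B1, a@B3, f@B4} | OUT={a@B5, f@B5}
  B6: | IN={a@B5, f@B5} | OUT={a@B5, f@B5}
  B7: | IN={a@B5, f@B5} | OUT={a@B5, b@B7, d@B7, f@B5}

Merge at B4: IN[B4] = OUT[B3] = {a@B3}
Applying B4's transfer function to that IN value gives OUT[B4] (row B4 above).

Answer: {a@B3, f@B4}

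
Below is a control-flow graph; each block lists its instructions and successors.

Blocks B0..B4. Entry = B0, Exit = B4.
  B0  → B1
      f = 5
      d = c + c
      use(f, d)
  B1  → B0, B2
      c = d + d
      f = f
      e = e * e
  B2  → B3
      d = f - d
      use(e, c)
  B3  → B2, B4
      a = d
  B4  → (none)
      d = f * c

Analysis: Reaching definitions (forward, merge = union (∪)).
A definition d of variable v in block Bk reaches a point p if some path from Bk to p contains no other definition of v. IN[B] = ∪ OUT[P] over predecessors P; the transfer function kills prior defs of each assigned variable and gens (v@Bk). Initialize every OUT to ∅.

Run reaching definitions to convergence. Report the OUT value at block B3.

Answer: {a@B3, c@B1, d@B2, e@B1, f@B1}

Derivation:
Fixpoint table:
  B0:  IN={c@B1, d@B0, e@B1, f@B1}  OUT={c@B1, d@B0, e@B1, f@B0}
  B1:  IN={c@B1, d@B0, e@B1, f@B0}  OUT={c@B1, d@B0, e@B1, f@B1}
  B2:  IN={a@B3, c@B1, d@B0, d@B2, e@B1, f@B1}  OUT={a@B3, c@B1, d@B2, e@B1, f@B1}
  B3:  IN={a@B3, c@B1, d@B2, e@B1, f@B1}  OUT={a@B3, c@B1, d@B2, e@B1, f@B1}
  B4:  IN={a@B3, c@B1, d@B2, e@B1, f@B1}  OUT={a@B3, c@B1, d@B4, e@B1, f@B1}

Merge at B3: IN[B3] = OUT[B2] = {a@B3, c@B1, d@B2, e@B1, f@B1}
Applying B3's transfer function to that IN value gives OUT[B3] (row B3 above).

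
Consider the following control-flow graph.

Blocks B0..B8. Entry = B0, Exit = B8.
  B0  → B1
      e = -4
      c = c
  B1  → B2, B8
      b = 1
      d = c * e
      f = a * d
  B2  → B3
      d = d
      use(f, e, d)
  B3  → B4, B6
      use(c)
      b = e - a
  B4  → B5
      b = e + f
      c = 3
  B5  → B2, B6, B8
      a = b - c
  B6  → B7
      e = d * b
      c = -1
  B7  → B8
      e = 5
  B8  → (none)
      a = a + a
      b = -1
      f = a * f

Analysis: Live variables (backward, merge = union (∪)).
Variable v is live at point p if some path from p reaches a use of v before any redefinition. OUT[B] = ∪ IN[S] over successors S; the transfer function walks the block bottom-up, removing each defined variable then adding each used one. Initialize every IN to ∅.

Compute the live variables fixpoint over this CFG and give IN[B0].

Answer: {a, c}

Trace:
Fixpoint table:
  B0: | IN={a, c} | OUT={a, c, e}
  B1: | IN={a, c, e} | OUT={a, c, d, e, f}
  B2: | IN={a, c, d, e, f} | OUT={a, c, d, e, f}
  B3: | IN={a, c, d, e, f} | OUT={a, b, d, e, f}
  B4: | IN={d, e, f} | OUT={b, c, d, e, f}
  B5: | IN={b, c, d, e, f} | OUT={a, b, c, d, e, f}
  B6: | IN={a, b, d, f} | OUT={a, f}
  B7: | IN={a, f} | OUT={a, f}
  B8: | IN={a, f} | OUT={}

Merge at B0: OUT[B0] = IN[B1] = {a, c, e}
Applying B0's transfer function to that OUT value gives IN[B0] (row B0 above).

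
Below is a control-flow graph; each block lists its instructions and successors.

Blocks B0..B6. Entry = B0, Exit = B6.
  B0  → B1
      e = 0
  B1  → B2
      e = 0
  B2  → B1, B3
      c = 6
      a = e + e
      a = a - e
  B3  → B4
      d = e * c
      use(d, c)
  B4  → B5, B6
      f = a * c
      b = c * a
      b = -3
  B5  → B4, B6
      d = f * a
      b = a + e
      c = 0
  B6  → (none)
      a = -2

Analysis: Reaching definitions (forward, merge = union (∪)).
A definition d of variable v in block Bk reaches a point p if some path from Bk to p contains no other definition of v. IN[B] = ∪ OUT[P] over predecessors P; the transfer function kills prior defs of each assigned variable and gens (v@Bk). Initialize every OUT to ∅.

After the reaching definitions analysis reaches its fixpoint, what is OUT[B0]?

Per-block solution:
  B0:   IN={}   OUT={e@B0}
  B1:   IN={a@B2, c@B2, e@B0, e@B1}   OUT={a@B2, c@B2, e@B1}
  B2:   IN={a@B2, c@B2, e@B1}   OUT={a@B2, c@B2, e@B1}
  B3:   IN={a@B2, c@B2, e@B1}   OUT={a@B2, c@B2, d@B3, e@B1}
  B4:   IN={a@B2, b@B5, c@B2, c@B5, d@B3, d@B5, e@B1, f@B4}   OUT={a@B2, b@B4, c@B2, c@B5, d@B3, d@B5, e@B1, f@B4}
  B5:   IN={a@B2, b@B4, c@B2, c@B5, d@B3, d@B5, e@B1, f@B4}   OUT={a@B2, b@B5, c@B5, d@B5, e@B1, f@B4}
  B6:   IN={a@B2, b@B4, b@B5, c@B2, c@B5, d@B3, d@B5, e@B1, f@B4}   OUT={a@B6, b@B4, b@B5, c@B2, c@B5, d@B3, d@B5, e@B1, f@B4}

B0 is the boundary node: IN[B0] = {}
Applying B0's transfer function to that IN value gives OUT[B0] (row B0 above).

Answer: {e@B0}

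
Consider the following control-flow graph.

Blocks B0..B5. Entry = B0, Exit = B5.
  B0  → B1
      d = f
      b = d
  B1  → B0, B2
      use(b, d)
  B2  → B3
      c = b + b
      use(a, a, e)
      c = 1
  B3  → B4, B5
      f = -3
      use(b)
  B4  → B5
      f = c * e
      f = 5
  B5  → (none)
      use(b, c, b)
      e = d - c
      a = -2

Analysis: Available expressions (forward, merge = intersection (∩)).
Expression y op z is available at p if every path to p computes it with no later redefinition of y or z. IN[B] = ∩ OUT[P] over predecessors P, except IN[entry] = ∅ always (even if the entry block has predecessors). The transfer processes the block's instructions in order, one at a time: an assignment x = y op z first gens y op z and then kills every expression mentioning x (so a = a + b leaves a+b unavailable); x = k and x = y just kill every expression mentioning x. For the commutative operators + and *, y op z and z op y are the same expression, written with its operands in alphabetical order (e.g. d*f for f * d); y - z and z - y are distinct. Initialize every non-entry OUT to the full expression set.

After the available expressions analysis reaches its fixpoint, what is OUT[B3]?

Answer: {b+b}

Trace:
Per-block solution:
  B0:   IN={}   OUT={}
  B1:   IN={}   OUT={}
  B2:   IN={}   OUT={b+b}
  B3:   IN={b+b}   OUT={b+b}
  B4:   IN={b+b}   OUT={b+b, c*e}
  B5:   IN={b+b}   OUT={b+b, d-c}

Merge at B3: IN[B3] = OUT[B2] = {b+b}
Applying B3's transfer function to that IN value gives OUT[B3] (row B3 above).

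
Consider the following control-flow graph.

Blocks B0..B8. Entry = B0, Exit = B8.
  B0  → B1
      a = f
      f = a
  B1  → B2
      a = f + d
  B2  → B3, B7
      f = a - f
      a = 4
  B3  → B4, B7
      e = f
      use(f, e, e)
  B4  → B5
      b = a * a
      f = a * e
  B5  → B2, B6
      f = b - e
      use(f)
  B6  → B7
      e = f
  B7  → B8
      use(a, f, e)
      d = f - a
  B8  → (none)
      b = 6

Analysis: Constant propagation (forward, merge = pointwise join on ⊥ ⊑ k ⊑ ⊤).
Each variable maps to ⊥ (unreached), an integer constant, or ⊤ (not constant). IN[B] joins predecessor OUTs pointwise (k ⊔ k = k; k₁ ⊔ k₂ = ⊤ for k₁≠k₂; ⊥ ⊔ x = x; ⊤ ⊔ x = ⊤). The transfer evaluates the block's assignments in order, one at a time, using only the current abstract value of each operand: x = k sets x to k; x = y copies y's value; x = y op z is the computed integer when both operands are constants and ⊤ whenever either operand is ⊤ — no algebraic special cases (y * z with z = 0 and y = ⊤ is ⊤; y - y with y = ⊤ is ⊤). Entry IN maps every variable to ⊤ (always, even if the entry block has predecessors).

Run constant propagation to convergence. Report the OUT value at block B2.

Converged values:
  B0:   IN=(all ⊤)   OUT=(all ⊤)
  B1:   IN=(all ⊤)   OUT=(all ⊤)
  B2:   IN=(all ⊤)   OUT={a:4; rest ⊤}
  B3:   IN={a:4; rest ⊤}   OUT={a:4; rest ⊤}
  B4:   IN={a:4; rest ⊤}   OUT={a:4, b:16; rest ⊤}
  B5:   IN={a:4, b:16; rest ⊤}   OUT={a:4, b:16; rest ⊤}
  B6:   IN={a:4, b:16; rest ⊤}   OUT={a:4, b:16; rest ⊤}
  B7:   IN={a:4; rest ⊤}   OUT={a:4; rest ⊤}
  B8:   IN={a:4; rest ⊤}   OUT={a:4, b:6; rest ⊤}

Merge at B2: IN[B2] = OUT[B1] ⊔ OUT[B5] = {a: ⊤, b: ⊤, c: ⊤, d: ⊤, e: ⊤, f: ⊤}
Applying B2's transfer function to that IN value gives OUT[B2] (row B2 above).

Answer: {a: 4, b: ⊤, c: ⊤, d: ⊤, e: ⊤, f: ⊤}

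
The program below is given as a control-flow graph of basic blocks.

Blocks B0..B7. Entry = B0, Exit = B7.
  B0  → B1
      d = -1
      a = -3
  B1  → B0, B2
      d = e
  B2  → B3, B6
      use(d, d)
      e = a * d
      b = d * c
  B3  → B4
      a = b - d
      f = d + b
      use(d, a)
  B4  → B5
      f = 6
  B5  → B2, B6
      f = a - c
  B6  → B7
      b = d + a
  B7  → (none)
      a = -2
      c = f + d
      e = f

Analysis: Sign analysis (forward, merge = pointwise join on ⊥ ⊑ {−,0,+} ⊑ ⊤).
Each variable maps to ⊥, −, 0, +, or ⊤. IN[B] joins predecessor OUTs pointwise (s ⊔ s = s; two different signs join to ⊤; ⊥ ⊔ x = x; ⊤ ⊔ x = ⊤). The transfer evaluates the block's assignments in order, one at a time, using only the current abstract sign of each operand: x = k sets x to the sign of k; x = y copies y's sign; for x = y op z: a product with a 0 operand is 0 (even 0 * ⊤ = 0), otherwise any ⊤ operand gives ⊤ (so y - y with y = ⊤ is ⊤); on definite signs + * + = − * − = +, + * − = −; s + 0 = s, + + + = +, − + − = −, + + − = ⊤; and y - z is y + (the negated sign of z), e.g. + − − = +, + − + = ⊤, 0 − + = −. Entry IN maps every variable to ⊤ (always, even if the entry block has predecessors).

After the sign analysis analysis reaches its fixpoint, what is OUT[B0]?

Answer: {a: -, b: ⊤, c: ⊤, d: -, e: ⊤, f: ⊤}

Derivation:
Fixpoint table:
  B0:   IN=(all ⊤)   OUT={a:-, d:-; rest ⊤}
  B1:   IN={a:-, d:-; rest ⊤}   OUT={a:-; rest ⊤}
  B2:   IN=(all ⊤)   OUT=(all ⊤)
  B3:   IN=(all ⊤)   OUT=(all ⊤)
  B4:   IN=(all ⊤)   OUT={f:+; rest ⊤}
  B5:   IN={f:+; rest ⊤}   OUT=(all ⊤)
  B6:   IN=(all ⊤)   OUT=(all ⊤)
  B7:   IN=(all ⊤)   OUT={a:-; rest ⊤}

Merge at B0 (entry node, so the boundary value (all ⊤) is joined with the incoming edge(s)): IN[B0] = (all ⊤) ⊔ OUT[B1] = {a: ⊤, b: ⊤, c: ⊤, d: ⊤, e: ⊤, f: ⊤}
Applying B0's transfer function to that IN value gives OUT[B0] (row B0 above).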